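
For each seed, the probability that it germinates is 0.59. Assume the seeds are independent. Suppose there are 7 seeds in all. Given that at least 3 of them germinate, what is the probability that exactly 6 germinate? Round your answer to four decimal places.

0.1355

X ~ Binomial(7, 0.59). Want P(X=6 | X≥3) = P(X=6) / P(X≥3).
P(X=6) = C(7,6)·0.59^6·0.41^1 = 0.121058
P(X≥3) = 1 − 0.001948 − 0.019618 − 0.084692 = 0.893742
Ratio = 0.121058 / 0.893742 = 0.135451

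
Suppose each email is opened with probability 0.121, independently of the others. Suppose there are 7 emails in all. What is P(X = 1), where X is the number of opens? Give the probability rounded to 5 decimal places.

X ~ Binomial(n=7, p=0.121).
P(X=1) = C(7,1) · p^1 · (1−p)^6
= 7 · 0.121 · 0.46125 = 0.3906759

0.39068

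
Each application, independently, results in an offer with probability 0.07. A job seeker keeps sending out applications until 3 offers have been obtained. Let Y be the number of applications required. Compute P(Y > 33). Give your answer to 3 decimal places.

0.590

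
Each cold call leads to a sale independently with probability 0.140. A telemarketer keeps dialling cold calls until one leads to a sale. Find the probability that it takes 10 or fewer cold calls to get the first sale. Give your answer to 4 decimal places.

0.7787

Y = number of cold calls to the first success; geometric, p = 0.14.
P(Y ≤ 10) = 1 − (1−p)^10 = 1 − 0.221302 = 0.778698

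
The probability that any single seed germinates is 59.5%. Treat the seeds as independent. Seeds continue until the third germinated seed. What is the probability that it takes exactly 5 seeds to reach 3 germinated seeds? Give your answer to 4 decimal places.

0.2073

Y = trial on which the third success occurs; negative binomial, r=3, p=0.595.
P(Y=5) = C(4,2) · p^3 · (1−p)^2
= 6 · 0.21064 · 0.16403 = 0.207306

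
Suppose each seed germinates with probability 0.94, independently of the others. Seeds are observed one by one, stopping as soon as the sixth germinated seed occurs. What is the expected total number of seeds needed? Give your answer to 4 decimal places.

Y = total seeds until the sixth success; negative binomial with r=6, p=0.94.
E[Y] = r / p = 6 / 0.94 = 6.382979

6.3830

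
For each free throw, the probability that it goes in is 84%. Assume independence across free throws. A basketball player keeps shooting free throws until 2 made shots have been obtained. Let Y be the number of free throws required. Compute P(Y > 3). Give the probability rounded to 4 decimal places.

0.0686

Needing more than 3 free throws ⇔ fewer than 2 successes in the first 3. With X ~ Binomial(3, 0.84), P(Y > 3) = P(X ≤ 1).
  k=0: C(3,0)·0.84^0·0.16^3 = 0.004096
  k=1: C(3,1)·0.84^1·0.16^2 = 0.064512
P(X ≤ 1) = 0.068608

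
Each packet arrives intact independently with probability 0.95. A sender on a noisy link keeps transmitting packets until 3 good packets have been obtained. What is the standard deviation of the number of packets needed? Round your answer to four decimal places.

Y = total packets until the third success; negative binomial with r=3, p=0.95.
SD(Y) = √[r(1−p)/p²] = √(0.166205) = 0.407682

0.4077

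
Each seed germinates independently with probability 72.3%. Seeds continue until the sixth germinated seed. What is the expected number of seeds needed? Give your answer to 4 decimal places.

8.2988

Y = total seeds until the sixth success; negative binomial with r=6, p=0.723.
E[Y] = r / p = 6 / 0.723 = 8.298755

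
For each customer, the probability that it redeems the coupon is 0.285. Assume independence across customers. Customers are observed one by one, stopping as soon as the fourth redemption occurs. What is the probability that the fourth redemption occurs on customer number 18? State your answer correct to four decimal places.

0.0409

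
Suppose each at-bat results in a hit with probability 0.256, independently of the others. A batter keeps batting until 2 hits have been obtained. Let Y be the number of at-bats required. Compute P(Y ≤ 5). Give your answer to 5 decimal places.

0.37984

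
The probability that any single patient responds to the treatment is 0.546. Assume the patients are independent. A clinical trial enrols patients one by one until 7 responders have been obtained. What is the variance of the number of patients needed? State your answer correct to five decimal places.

Y = total patients until the seventh success; negative binomial with r=7, p=0.546.
Var(Y) = r(1−p)/p² = 7·0.454 / 0.546² = 10.6602799

10.66028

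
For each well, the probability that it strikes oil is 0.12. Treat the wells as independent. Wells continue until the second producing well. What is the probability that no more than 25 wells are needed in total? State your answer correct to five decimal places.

0.81953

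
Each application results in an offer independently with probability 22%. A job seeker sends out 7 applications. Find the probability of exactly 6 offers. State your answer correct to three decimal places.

0.001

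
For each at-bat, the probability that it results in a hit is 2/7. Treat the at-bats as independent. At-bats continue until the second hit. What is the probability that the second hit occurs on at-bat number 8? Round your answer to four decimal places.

0.0759

Y = trial on which the second success occurs; negative binomial, r=2, p=0.285714.
P(Y=8) = C(7,1) · p^2 · (1−p)^6
= 7 · 0.081633 · 0.13281 = 0.075892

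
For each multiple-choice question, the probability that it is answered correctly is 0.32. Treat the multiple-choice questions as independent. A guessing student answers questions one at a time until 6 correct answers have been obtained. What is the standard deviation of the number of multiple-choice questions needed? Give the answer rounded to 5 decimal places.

6.31219

Y = total multiple-choice questions until the sixth success; negative binomial with r=6, p=0.32.
SD(Y) = √[r(1−p)/p²] = √(39.8437500) = 6.3121906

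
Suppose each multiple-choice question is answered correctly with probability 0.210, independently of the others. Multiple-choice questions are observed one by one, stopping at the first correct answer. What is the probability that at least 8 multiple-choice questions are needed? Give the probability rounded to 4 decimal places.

0.1920

Y = number of multiple-choice questions to the first success; geometric, p = 0.21.
P(Y > 7) = P(first 7 all fail) = (1−p)^7 = 0.192039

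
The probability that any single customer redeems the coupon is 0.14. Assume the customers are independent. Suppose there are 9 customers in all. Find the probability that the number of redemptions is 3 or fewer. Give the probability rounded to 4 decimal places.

X ~ Binomial(9, 0.14); P(X ≤ 3) = Σ C(9,k) p^k (1−p)^(9−k) over k:
  k=0: C(9,0)·0.14^0·0.86^9 = 0.257327
  k=1: C(9,1)·0.14^1·0.86^8 = 0.377015
  k=2: C(9,2)·0.14^2·0.86^7 = 0.245498
  k=3: C(9,3)·0.14^3·0.86^6 = 0.093251
Total = 0.973091

0.9731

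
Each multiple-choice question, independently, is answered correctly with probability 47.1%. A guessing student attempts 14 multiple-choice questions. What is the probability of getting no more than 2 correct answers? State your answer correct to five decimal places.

X ~ Binomial(14, 0.471); P(X ≤ 2) = Σ C(14,k) p^k (1−p)^(14−k) over k:
  k=0: C(14,0)·0.471^0·0.529^14 = 0.0001344
  k=1: C(14,1)·0.471^1·0.529^13 = 0.0016752
  k=2: C(14,2)·0.471^2·0.529^12 = 0.0096951
Total = 0.0115047

0.01150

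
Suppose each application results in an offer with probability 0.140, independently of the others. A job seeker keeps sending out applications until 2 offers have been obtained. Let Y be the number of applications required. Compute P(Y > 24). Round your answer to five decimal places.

0.13145

Needing more than 24 applications ⇔ fewer than 2 successes in the first 24. With X ~ Binomial(24, 0.14), P(Y > 24) = P(X ≤ 1).
  k=0: C(24,0)·0.14^0·0.86^24 = 0.0267894
  k=1: C(24,1)·0.14^1·0.86^23 = 0.1046655
P(X ≤ 1) = 0.1314549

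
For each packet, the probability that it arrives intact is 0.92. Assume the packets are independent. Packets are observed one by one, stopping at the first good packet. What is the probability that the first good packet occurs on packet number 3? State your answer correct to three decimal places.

0.006

Geometric (trials to first success), p = 0.92.
P(Y = 3) = (1−p)^2 · p = 0.0064 · 0.92 = 0.00589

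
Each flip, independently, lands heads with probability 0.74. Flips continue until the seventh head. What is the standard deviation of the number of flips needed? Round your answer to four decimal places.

1.8231

Y = total flips until the seventh success; negative binomial with r=7, p=0.74.
SD(Y) = √[r(1−p)/p²] = √(3.323594) = 1.823073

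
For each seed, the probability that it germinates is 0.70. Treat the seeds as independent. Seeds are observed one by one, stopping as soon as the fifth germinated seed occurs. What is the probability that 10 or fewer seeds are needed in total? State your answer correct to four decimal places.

0.9527

Finishing within 10 seeds ⇔ at least 5 successes in the first 10. With X ~ Binomial(10, 0.70), P(Y ≤ 10) = 1 − P(X ≤ 4).
  k=0: C(10,0)·0.70^0·0.30^10 = 0.000006
  k=1: C(10,1)·0.70^1·0.30^9 = 0.000138
  k=2: C(10,2)·0.70^2·0.30^8 = 0.001447
  k=3: C(10,3)·0.70^3·0.30^7 = 0.009002
  k=4: C(10,4)·0.70^4·0.30^6 = 0.036757
1 − 0.047349 = 0.952651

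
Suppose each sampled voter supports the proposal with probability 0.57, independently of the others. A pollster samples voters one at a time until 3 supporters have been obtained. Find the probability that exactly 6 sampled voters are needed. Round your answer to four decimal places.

0.1472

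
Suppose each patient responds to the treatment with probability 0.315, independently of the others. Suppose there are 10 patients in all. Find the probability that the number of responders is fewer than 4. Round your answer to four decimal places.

X ~ Binomial(10, 0.315); P(X ≤ 3) = Σ C(10,k) p^k (1−p)^(10−k) over k:
  k=0: C(10,0)·0.315^0·0.685^10 = 0.022746
  k=1: C(10,1)·0.315^1·0.685^9 = 0.104599
  k=2: C(10,2)·0.315^2·0.685^8 = 0.216450
  k=3: C(10,3)·0.315^3·0.685^7 = 0.265428
Total = 0.609223

0.6092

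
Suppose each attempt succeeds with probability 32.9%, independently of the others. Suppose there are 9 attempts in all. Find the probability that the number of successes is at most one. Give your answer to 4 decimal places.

X ~ Binomial(9, 0.329); P(X ≤ 1) = Σ C(9,k) p^k (1−p)^(9−k) over k:
  k=0: C(9,0)·0.329^0·0.671^9 = 0.027574
  k=1: C(9,1)·0.329^1·0.671^8 = 0.121680
Total = 0.149254

0.1493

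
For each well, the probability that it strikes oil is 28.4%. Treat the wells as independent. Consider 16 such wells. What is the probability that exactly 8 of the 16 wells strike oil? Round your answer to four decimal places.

X ~ Binomial(n=16, p=0.284).
P(X=8) = C(16,8) · p^8 · (1−p)^8
= 12870 · 4.232e-05 · 0.069072 = 0.037621

0.0376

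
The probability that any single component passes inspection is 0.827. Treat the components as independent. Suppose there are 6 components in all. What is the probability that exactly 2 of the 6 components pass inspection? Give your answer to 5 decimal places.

0.00919

X ~ Binomial(n=6, p=0.827).
P(X=2) = C(6,2) · p^2 · (1−p)^4
= 15 · 0.68393 · 0.00089575 = 0.0091894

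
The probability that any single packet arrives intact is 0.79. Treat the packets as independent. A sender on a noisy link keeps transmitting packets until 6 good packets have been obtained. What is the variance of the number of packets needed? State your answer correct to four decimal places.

2.0189

Y = total packets until the sixth success; negative binomial with r=6, p=0.79.
Var(Y) = r(1−p)/p² = 6·0.21 / 0.79² = 2.018907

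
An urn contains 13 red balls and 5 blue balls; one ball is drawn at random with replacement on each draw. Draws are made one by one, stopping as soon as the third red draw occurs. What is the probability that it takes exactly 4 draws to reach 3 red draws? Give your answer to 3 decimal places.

Y = trial on which the third success occurs; negative binomial, r=3, p=0.722222.
P(Y=4) = C(3,2) · p^3 · (1−p)^1
= 3 · 0.37671 · 0.27778 = 0.31393

0.314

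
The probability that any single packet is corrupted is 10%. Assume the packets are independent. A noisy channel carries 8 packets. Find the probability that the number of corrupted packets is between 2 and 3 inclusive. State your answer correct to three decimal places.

0.182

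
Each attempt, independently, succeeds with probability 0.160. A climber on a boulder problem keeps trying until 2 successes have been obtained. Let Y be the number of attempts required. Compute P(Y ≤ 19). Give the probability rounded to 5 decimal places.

0.83179

Finishing within 19 attempts ⇔ at least 2 successes in the first 19. With X ~ Binomial(19, 0.16), P(Y ≤ 19) = 1 − P(X ≤ 1).
  k=0: C(19,0)·0.16^0·0.84^19 = 0.0364172
  k=1: C(19,1)·0.16^1·0.84^18 = 0.1317955
1 − 0.1682127 = 0.8317873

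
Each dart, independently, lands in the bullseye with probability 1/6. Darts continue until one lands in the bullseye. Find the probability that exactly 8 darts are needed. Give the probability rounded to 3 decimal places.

Geometric (trials to first success), p = 0.166667.
P(Y = 8) = (1−p)^7 · p = 0.27908 · 0.166667 = 0.04651

0.047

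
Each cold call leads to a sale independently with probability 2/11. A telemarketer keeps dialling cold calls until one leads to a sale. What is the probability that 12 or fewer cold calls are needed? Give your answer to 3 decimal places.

Y = number of cold calls to the first success; geometric, p = 0.181818.
P(Y ≤ 12) = 1 − (1−p)^12 = 1 − 0.08999 = 0.91001

0.910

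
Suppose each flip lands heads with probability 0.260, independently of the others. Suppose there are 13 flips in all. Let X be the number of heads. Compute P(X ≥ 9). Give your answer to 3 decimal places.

0.001

X ~ Binomial(13, 0.26); P(X ≥ 9) = Σ C(13,k) p^k (1−p)^(13−k) over k:
  k=9: C(13,9)·0.26^9·0.74^4 = 0.00116
  k=10: C(13,10)·0.26^10·0.74^3 = 0.00016
  k=11: C(13,11)·0.26^11·0.74^2 = 0.00002
  k=12: C(13,12)·0.26^12·0.74^1 = 0.00000
  k=13: C(13,13)·0.26^13·0.74^0 = 0.00000
Total = 0.00134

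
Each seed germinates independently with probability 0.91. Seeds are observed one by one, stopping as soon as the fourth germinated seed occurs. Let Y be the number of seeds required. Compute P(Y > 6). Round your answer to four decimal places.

0.0118

Needing more than 6 seeds ⇔ fewer than 4 successes in the first 6. With X ~ Binomial(6, 0.91), P(Y > 6) = P(X ≤ 3).
  k=0: C(6,0)·0.91^0·0.09^6 = 0.000001
  k=1: C(6,1)·0.91^1·0.09^5 = 0.000032
  k=2: C(6,2)·0.91^2·0.09^4 = 0.000815
  k=3: C(6,3)·0.91^3·0.09^3 = 0.010987
P(X ≤ 3) = 0.011835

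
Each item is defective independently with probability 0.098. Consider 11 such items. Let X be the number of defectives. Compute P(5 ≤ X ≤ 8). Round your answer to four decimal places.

X ~ Binomial(11, 0.098); P(5 ≤ X ≤ 8) = Σ C(11,k) p^k (1−p)^(11−k) over k:
  k=5: C(11,5)·0.098^5·0.902^6 = 0.002249
  k=6: C(11,6)·0.098^6·0.902^5 = 0.000244
  k=7: C(11,7)·0.098^7·0.902^4 = 0.000019
  k=8: C(11,8)·0.098^8·0.902^3 = 0.000001
Total = 0.002513

0.0025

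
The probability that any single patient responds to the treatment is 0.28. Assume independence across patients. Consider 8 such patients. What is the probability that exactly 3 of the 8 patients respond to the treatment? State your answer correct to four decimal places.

X ~ Binomial(n=8, p=0.28).
P(X=3) = C(8,3) · p^3 · (1−p)^5
= 56 · 0.021952 · 0.19349 = 0.237862

0.2379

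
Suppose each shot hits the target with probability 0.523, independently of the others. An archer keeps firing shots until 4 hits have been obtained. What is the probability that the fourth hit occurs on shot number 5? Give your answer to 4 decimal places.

0.1428

Y = trial on which the fourth success occurs; negative binomial, r=4, p=0.523.
P(Y=5) = C(4,3) · p^4 · (1−p)^1
= 4 · 0.074818 · 0.477 = 0.142753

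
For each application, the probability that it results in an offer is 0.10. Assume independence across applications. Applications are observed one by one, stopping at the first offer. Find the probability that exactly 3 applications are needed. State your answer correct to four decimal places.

0.0810

Geometric (trials to first success), p = 0.10.
P(Y = 3) = (1−p)^2 · p = 0.81 · 0.10 = 0.081000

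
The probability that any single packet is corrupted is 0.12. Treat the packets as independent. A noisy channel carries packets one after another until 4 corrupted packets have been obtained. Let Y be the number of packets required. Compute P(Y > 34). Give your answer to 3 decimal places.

Needing more than 34 packets ⇔ fewer than 4 successes in the first 34. With X ~ Binomial(34, 0.12), P(Y > 34) = P(X ≤ 3).
  k=0: C(34,0)·0.12^0·0.88^34 = 0.01295
  k=1: C(34,1)·0.12^1·0.88^33 = 0.06006
  k=2: C(34,2)·0.12^2·0.88^32 = 0.13514
  k=3: C(34,3)·0.12^3·0.88^31 = 0.19656
P(X ≤ 3) = 0.40471

0.405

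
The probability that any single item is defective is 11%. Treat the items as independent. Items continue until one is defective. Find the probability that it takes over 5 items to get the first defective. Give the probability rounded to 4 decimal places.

Y = number of items to the first success; geometric, p = 0.11.
P(Y > 5) = P(first 5 all fail) = (1−p)^5 = 0.558406

0.5584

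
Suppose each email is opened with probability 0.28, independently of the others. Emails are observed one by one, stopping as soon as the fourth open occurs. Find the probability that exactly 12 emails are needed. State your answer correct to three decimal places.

Y = trial on which the fourth success occurs; negative binomial, r=4, p=0.28.
P(Y=12) = C(11,3) · p^4 · (1−p)^8
= 165 · 0.0061466 · 0.07222 = 0.07324

0.073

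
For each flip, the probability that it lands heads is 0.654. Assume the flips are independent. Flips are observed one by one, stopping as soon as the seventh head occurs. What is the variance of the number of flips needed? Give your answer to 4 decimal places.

Y = total flips until the seventh success; negative binomial with r=7, p=0.654.
Var(Y) = r(1−p)/p² = 7·0.346 / 0.654² = 5.662636

5.6626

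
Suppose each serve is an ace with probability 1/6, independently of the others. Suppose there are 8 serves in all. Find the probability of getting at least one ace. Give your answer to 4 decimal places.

P(at least one) = 1 − P(none) = 1 − (1 − 0.166667)^8
= 1 − 0.232568 = 0.767432

0.7674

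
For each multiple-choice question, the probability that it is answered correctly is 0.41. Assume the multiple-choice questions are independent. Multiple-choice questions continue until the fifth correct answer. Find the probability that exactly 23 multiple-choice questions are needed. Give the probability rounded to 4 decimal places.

Y = trial on which the fifth success occurs; negative binomial, r=5, p=0.41.
P(Y=23) = C(22,4) · p^5 · (1−p)^18
= 7315 · 0.011586 · 7.5047e-05 = 0.006360

0.0064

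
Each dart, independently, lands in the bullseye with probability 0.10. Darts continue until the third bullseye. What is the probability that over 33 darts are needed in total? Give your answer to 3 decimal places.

0.346

Needing more than 33 darts ⇔ fewer than 3 successes in the first 33. With X ~ Binomial(33, 0.10), P(Y > 33) = P(X ≤ 2).
  k=0: C(33,0)·0.10^0·0.90^33 = 0.03090
  k=1: C(33,1)·0.10^1·0.90^32 = 0.11331
  k=2: C(33,2)·0.10^2·0.90^31 = 0.20144
P(X ≤ 2) = 0.34566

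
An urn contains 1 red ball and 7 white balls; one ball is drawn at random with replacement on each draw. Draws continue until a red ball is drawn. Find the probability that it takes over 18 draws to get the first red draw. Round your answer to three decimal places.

0.090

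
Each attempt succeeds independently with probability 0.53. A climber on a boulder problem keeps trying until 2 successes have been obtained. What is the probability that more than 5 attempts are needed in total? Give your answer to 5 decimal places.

Needing more than 5 attempts ⇔ fewer than 2 successes in the first 5. With X ~ Binomial(5, 0.53), P(Y > 5) = P(X ≤ 1).
  k=0: C(5,0)·0.53^0·0.47^5 = 0.0229345
  k=1: C(5,1)·0.53^1·0.47^4 = 0.1293115
P(X ≤ 1) = 0.1522460

0.15225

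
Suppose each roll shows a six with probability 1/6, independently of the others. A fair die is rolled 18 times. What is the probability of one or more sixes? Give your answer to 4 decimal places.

P(at least one) = 1 − P(none) = 1 − (1 − 0.166667)^18
= 1 − 0.037561 = 0.962439

0.9624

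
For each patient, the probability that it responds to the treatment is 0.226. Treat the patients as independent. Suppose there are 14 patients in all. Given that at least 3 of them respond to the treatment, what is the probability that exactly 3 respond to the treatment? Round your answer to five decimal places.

0.38952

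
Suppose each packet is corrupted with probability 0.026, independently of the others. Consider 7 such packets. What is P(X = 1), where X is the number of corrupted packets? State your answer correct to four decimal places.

0.1554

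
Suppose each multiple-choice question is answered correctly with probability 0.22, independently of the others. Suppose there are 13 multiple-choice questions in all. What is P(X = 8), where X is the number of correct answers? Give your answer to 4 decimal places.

0.0020

X ~ Binomial(n=13, p=0.22).
P(X=8) = C(13,8) · p^8 · (1−p)^5
= 1287 · 5.4876e-06 · 0.28872 = 0.002039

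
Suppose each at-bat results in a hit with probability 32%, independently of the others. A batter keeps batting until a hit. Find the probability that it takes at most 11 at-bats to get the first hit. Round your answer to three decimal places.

0.986

Y = number of at-bats to the first success; geometric, p = 0.32.
P(Y ≤ 11) = 1 − (1−p)^11 = 1 − 0.01437 = 0.98563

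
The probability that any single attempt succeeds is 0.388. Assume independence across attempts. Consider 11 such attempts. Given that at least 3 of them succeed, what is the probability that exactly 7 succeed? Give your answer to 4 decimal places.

X ~ Binomial(11, 0.388). Want P(X=7 | X≥3) = P(X=7) / P(X≥3).
P(X=7) = C(11,7)·0.388^7·0.612^4 = 0.061283
P(X≥3) = 1 − 0.004511 − 0.031459 − 0.099722 = 0.864309
Ratio = 0.061283 / 0.864309 = 0.070904

0.0709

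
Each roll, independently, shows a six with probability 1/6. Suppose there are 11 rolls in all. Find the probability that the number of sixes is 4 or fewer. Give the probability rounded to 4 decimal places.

0.9755

X ~ Binomial(11, 0.166667); P(X ≤ 4) = Σ C(11,k) p^k (1−p)^(11−k) over k:
  k=0: C(11,0)·0.166667^0·0.833333^11 = 0.134588
  k=1: C(11,1)·0.166667^1·0.833333^10 = 0.296094
  k=2: C(11,2)·0.166667^2·0.833333^9 = 0.296094
  k=3: C(11,3)·0.166667^3·0.833333^8 = 0.177656
  k=4: C(11,4)·0.166667^4·0.833333^7 = 0.071062
Total = 0.975494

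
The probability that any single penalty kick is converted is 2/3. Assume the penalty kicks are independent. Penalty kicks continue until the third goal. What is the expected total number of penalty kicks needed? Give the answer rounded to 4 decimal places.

4.5000

Y = total penalty kicks until the third success; negative binomial with r=3, p=0.666667.
E[Y] = r / p = 3 / 0.666667 = 4.500000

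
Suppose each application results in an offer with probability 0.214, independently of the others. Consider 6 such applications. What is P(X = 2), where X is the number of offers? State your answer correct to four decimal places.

X ~ Binomial(n=6, p=0.214).
P(X=2) = C(6,2) · p^2 · (1−p)^4
= 15 · 0.045796 · 0.38167 = 0.262186

0.2622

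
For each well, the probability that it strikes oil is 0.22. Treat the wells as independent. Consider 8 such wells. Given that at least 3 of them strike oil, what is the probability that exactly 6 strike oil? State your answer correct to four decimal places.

0.0078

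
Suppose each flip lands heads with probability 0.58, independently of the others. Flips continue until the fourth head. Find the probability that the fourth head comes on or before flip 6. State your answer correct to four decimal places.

Finishing within 6 flips ⇔ at least 4 successes in the first 6. With X ~ Binomial(6, 0.58), P(Y ≤ 6) = 1 − P(X ≤ 3).
  k=0: C(6,0)·0.58^0·0.42^6 = 0.005489
  k=1: C(6,1)·0.58^1·0.42^5 = 0.045481
  k=2: C(6,2)·0.58^2·0.42^4 = 0.157016
  k=3: C(6,3)·0.58^3·0.42^3 = 0.289109
1 − 0.497095 = 0.502905

0.5029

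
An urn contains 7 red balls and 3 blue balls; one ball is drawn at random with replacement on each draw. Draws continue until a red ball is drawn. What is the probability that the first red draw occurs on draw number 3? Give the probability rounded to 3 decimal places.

Geometric (trials to first success), p = 0.70.
P(Y = 3) = (1−p)^2 · p = 0.09 · 0.70 = 0.06300

0.063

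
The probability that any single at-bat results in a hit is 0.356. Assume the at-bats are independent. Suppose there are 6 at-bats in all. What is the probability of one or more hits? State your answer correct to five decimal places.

0.92866

P(at least one) = 1 − P(none) = 1 − (1 − 0.356)^6
= 1 − 0.0713371 = 0.9286629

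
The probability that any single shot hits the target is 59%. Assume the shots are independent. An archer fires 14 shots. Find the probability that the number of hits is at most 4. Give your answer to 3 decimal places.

X ~ Binomial(14, 0.59); P(X ≤ 4) = Σ C(14,k) p^k (1−p)^(14−k) over k:
  k=0: C(14,0)·0.59^0·0.41^14 = 0.00000
  k=1: C(14,1)·0.59^1·0.41^13 = 0.00008
  k=2: C(14,2)·0.59^2·0.41^12 = 0.00071
  k=3: C(14,3)·0.59^3·0.41^11 = 0.00411
  k=4: C(14,4)·0.59^4·0.41^10 = 0.01628
Total = 0.02119

0.021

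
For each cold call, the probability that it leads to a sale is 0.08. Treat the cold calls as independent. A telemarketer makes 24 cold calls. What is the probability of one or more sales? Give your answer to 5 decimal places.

0.86482

P(at least one) = 1 − P(none) = 1 − (1 − 0.08)^24
= 1 − 0.1351786 = 0.8648214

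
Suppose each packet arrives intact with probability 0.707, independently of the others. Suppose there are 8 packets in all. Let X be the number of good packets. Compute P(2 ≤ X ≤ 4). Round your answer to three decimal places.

0.180

X ~ Binomial(8, 0.707); P(2 ≤ X ≤ 4) = Σ C(8,k) p^k (1−p)^(8−k) over k:
  k=2: C(8,2)·0.707^2·0.293^6 = 0.00886
  k=3: C(8,3)·0.707^3·0.293^5 = 0.04274
  k=4: C(8,4)·0.707^4·0.293^4 = 0.12890
Total = 0.18049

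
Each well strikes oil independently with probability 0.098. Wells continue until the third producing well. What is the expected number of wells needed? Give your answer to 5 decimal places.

30.61224

Y = total wells until the third success; negative binomial with r=3, p=0.098.
E[Y] = r / p = 3 / 0.098 = 30.6122449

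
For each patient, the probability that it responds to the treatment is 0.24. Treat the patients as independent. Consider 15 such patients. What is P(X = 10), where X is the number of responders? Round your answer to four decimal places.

X ~ Binomial(n=15, p=0.24).
P(X=10) = C(15,10) · p^10 · (1−p)^5
= 3003 · 6.3403e-07 · 0.25355 = 0.000483

0.0005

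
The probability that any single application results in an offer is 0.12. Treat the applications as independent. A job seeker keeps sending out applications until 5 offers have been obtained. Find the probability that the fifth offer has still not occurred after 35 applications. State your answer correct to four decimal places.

0.5875

Needing more than 35 applications ⇔ fewer than 5 successes in the first 35. With X ~ Binomial(35, 0.12), P(Y > 35) = P(X ≤ 4).
  k=0: C(35,0)·0.12^0·0.88^35 = 0.011400
  k=1: C(35,1)·0.12^1·0.88^34 = 0.054408
  k=2: C(35,2)·0.12^2·0.88^33 = 0.126127
  k=3: C(35,3)·0.12^3·0.88^32 = 0.189190
  k=4: C(35,4)·0.12^4·0.88^31 = 0.206389
P(X ≤ 4) = 0.587514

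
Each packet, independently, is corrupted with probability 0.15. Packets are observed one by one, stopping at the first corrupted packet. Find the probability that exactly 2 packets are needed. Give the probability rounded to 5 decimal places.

Geometric (trials to first success), p = 0.15.
P(Y = 2) = (1−p)^1 · p = 0.85 · 0.15 = 0.1275000

0.12750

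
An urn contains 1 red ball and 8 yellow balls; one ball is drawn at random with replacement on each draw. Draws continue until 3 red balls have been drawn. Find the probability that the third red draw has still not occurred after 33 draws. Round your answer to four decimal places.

Needing more than 33 draws ⇔ fewer than 3 successes in the first 33. With X ~ Binomial(33, 0.111111), P(Y > 33) = P(X ≤ 2).
  k=0: C(33,0)·0.111111^0·0.888889^33 = 0.020510
  k=1: C(33,1)·0.111111^1·0.888889^32 = 0.084604
  k=2: C(33,2)·0.111111^2·0.888889^31 = 0.169208
P(X ≤ 2) = 0.274322

0.2743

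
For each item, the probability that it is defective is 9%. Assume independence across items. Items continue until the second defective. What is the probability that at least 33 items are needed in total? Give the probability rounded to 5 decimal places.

0.20367

Needing more than 32 items ⇔ fewer than 2 successes in the first 32. With X ~ Binomial(32, 0.09), P(Y > 32) = P(X ≤ 1).
  k=0: C(32,0)·0.09^0·0.91^32 = 0.0489018
  k=1: C(32,1)·0.09^1·0.91^31 = 0.1547660
P(X ≤ 1) = 0.2036678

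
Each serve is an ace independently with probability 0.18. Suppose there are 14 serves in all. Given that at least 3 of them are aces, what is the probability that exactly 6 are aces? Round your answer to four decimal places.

0.0440

X ~ Binomial(14, 0.18). Want P(X=6 | X≥3) = P(X=6) / P(X≥3).
P(X=6) = C(14,6)·0.18^6·0.82^8 = 0.020879
P(X≥3) = 1 − 0.062143 − 0.190977 − 0.272491 = 0.474389
Ratio = 0.020879 / 0.474389 = 0.044012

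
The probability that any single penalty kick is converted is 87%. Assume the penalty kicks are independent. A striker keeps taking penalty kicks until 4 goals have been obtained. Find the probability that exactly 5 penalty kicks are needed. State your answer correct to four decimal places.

Y = trial on which the fourth success occurs; negative binomial, r=4, p=0.87.
P(Y=5) = C(4,3) · p^4 · (1−p)^1
= 4 · 0.5729 · 0.13 = 0.297907

0.2979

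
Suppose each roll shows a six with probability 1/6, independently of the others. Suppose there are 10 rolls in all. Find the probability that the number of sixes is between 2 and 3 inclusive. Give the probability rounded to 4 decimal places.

X ~ Binomial(10, 0.166667); P(2 ≤ X ≤ 3) = Σ C(10,k) p^k (1−p)^(10−k) over k:
  k=2: C(10,2)·0.166667^2·0.833333^8 = 0.290710
  k=3: C(10,3)·0.166667^3·0.833333^7 = 0.155045
Total = 0.445755

0.4458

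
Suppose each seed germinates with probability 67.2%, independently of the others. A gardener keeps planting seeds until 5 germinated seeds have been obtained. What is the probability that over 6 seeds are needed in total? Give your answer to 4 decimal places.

0.6382

Needing more than 6 seeds ⇔ fewer than 5 successes in the first 6. With X ~ Binomial(6, 0.672), P(Y > 6) = P(X ≤ 4).
  k=0: C(6,0)·0.672^0·0.328^6 = 0.001245
  k=1: C(6,1)·0.672^1·0.328^5 = 0.015307
  k=2: C(6,2)·0.672^2·0.328^4 = 0.078402
  k=3: C(6,3)·0.672^3·0.328^3 = 0.214170
  k=4: C(6,4)·0.672^4·0.328^2 = 0.329091
P(X ≤ 4) = 0.638215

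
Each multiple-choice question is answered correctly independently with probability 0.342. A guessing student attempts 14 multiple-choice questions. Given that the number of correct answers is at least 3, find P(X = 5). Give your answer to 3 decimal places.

0.239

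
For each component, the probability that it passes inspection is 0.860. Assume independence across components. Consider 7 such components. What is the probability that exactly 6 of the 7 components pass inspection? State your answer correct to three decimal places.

0.396

X ~ Binomial(n=7, p=0.86).
P(X=6) = C(7,6) · p^6 · (1−p)^1
= 7 · 0.40457 · 0.14 = 0.39648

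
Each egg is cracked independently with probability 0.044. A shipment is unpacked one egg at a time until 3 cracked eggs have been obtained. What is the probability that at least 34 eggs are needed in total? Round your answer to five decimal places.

0.82393

Needing more than 33 eggs ⇔ fewer than 3 successes in the first 33. With X ~ Binomial(33, 0.044), P(Y > 33) = P(X ≤ 2).
  k=0: C(33,0)·0.044^0·0.956^33 = 0.2265220
  k=1: C(33,1)·0.044^1·0.956^32 = 0.3440481
  k=2: C(33,2)·0.044^2·0.956^31 = 0.2533576
P(X ≤ 2) = 0.8239277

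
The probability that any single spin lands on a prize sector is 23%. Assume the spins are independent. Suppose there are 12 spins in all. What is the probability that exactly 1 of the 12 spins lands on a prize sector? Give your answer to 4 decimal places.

X ~ Binomial(n=12, p=0.23).
P(X=1) = C(12,1) · p^1 · (1−p)^11
= 12 · 0.23 · 0.056415 = 0.155707

0.1557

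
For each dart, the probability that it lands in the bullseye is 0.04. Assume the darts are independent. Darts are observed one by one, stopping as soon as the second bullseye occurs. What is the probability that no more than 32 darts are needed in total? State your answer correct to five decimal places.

0.36809

Finishing within 32 darts ⇔ at least 2 successes in the first 32. With X ~ Binomial(32, 0.04), P(Y ≤ 32) = 1 − P(X ≤ 1).
  k=0: C(32,0)·0.04^0·0.96^32 = 0.2708192
  k=1: C(32,1)·0.04^1·0.96^31 = 0.3610923
1 − 0.6319115 = 0.3680885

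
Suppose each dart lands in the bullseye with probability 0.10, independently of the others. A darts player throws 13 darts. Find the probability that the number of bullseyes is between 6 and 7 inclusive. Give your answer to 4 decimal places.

0.0009

X ~ Binomial(13, 0.10); P(6 ≤ X ≤ 7) = Σ C(13,k) p^k (1−p)^(13−k) over k:
  k=6: C(13,6)·0.10^6·0.90^7 = 0.000821
  k=7: C(13,7)·0.10^7·0.90^6 = 0.000091
Total = 0.000912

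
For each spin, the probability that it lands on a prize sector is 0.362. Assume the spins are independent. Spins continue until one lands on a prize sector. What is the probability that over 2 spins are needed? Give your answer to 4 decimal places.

0.4070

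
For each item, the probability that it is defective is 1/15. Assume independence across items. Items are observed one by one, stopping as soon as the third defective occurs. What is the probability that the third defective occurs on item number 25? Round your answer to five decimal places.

0.01792

Y = trial on which the third success occurs; negative binomial, r=3, p=0.066667.
P(Y=25) = C(24,2) · p^3 · (1−p)^22
= 276 · 0.0002963 · 0.21918 = 0.0179244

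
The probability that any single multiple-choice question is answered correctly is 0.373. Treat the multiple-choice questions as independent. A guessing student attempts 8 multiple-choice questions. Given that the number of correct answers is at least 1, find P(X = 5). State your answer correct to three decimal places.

X ~ Binomial(8, 0.373). Want P(X=5 | X≥1) = P(X=5) / P(X≥1).
P(X=5) = C(8,5)·0.373^5·0.627^3 = 0.09966
P(X≥1) = 1 − 0.02389 = 0.97611
Ratio = 0.09966 / 0.97611 = 0.10210

0.102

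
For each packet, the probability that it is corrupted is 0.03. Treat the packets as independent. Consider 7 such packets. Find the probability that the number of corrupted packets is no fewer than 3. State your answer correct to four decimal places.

0.0009

X ~ Binomial(7, 0.03); P(X ≥ 3) = Σ C(7,k) p^k (1−p)^(7−k) over k:
  k=3: C(7,3)·0.03^3·0.97^4 = 0.000837
  k=4: C(7,4)·0.03^4·0.97^3 = 0.000026
  k=5: C(7,5)·0.03^5·0.97^2 = 0.000000
  k=6: C(7,6)·0.03^6·0.97^1 = 0.000000
  k=7: C(7,7)·0.03^7·0.97^0 = 0.000000
Total = 0.000863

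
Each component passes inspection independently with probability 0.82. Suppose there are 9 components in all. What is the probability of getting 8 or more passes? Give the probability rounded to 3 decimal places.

0.499

X ~ Binomial(9, 0.82); P(X ≥ 8) = Σ C(9,k) p^k (1−p)^(9−k) over k:
  k=8: C(9,8)·0.82^8·0.18^1 = 0.33115
  k=9: C(9,9)·0.82^9·0.18^0 = 0.16762
Total = 0.49877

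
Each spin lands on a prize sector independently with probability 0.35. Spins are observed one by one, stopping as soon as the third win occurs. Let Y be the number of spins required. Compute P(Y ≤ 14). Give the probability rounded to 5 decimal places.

Finishing within 14 spins ⇔ at least 3 successes in the first 14. With X ~ Binomial(14, 0.35), P(Y ≤ 14) = 1 − P(X ≤ 2).
  k=0: C(14,0)·0.35^0·0.65^14 = 0.0024032
  k=1: C(14,1)·0.35^1·0.65^13 = 0.0181163
  k=2: C(14,2)·0.35^2·0.65^12 = 0.0634071
1 − 0.0839266 = 0.9160734

0.91607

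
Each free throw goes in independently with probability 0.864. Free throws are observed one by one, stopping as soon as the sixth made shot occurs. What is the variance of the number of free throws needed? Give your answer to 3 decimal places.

1.093

Y = total free throws until the sixth success; negative binomial with r=6, p=0.864.
Var(Y) = r(1−p)/p² = 6·0.136 / 0.864² = 1.09311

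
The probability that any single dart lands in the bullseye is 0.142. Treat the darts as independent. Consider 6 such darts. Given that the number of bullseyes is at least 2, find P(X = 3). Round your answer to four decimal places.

0.1765

X ~ Binomial(6, 0.142). Want P(X=3 | X≥2) = P(X=3) / P(X≥2).
P(X=3) = C(6,3)·0.142^3·0.858^3 = 0.036171
P(X≥2) = 1 − 0.398955 − 0.396165 = 0.204880
Ratio = 0.036171 / 0.204880 = 0.176546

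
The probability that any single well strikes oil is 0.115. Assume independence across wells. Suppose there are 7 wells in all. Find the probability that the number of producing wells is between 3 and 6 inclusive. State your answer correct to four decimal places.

0.0372

X ~ Binomial(7, 0.115); P(3 ≤ X ≤ 6) = Σ C(7,k) p^k (1−p)^(7−k) over k:
  k=3: C(7,3)·0.115^3·0.885^4 = 0.032654
  k=4: C(7,4)·0.115^4·0.885^3 = 0.004243
  k=5: C(7,5)·0.115^5·0.885^2 = 0.000331
  k=6: C(7,6)·0.115^6·0.885^1 = 0.000014
Total = 0.037242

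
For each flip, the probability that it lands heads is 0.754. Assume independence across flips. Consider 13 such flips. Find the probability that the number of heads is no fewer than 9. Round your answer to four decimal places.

0.8039

X ~ Binomial(13, 0.754); P(X ≥ 9) = Σ C(13,k) p^k (1−p)^(13−k) over k:
  k=9: C(13,9)·0.754^9·0.246^4 = 0.206247
  k=10: C(13,10)·0.754^10·0.246^3 = 0.252863
  k=11: C(13,11)·0.754^11·0.246^2 = 0.211373
  k=12: C(13,12)·0.754^12·0.246^1 = 0.107978
  k=13: C(13,13)·0.754^13·0.246^0 = 0.025458
Total = 0.803919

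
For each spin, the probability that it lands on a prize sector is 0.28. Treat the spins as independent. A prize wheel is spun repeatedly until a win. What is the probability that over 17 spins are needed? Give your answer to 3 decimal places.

Y = number of spins to the first success; geometric, p = 0.28.
P(Y > 17) = P(first 17 all fail) = (1−p)^17 = 0.00376

0.004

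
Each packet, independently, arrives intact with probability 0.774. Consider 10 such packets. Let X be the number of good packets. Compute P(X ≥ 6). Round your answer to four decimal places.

0.9468

X ~ Binomial(10, 0.774); P(X ≥ 6) = Σ C(10,k) p^k (1−p)^(10−k) over k:
  k=6: C(10,6)·0.774^6·0.226^4 = 0.117787
  k=7: C(10,7)·0.774^7·0.226^3 = 0.230512
  k=8: C(10,8)·0.774^8·0.226^2 = 0.296045
  k=9: C(10,9)·0.774^9·0.226^1 = 0.225308
  k=10: C(10,10)·0.774^10·0.226^0 = 0.077163
Total = 0.946815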